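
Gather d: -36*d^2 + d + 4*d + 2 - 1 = -36*d^2 + 5*d + 1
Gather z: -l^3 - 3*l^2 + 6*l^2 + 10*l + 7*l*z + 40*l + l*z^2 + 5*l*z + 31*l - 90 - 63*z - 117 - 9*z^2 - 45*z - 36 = -l^3 + 3*l^2 + 81*l + z^2*(l - 9) + z*(12*l - 108) - 243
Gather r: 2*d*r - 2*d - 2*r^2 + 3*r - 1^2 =-2*d - 2*r^2 + r*(2*d + 3) - 1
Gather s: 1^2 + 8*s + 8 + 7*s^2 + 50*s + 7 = 7*s^2 + 58*s + 16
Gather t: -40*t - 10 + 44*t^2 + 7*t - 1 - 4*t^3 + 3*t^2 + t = -4*t^3 + 47*t^2 - 32*t - 11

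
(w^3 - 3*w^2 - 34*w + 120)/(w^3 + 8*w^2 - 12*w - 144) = (w - 5)/(w + 6)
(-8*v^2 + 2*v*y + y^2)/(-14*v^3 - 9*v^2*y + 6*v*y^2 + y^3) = (4*v + y)/(7*v^2 + 8*v*y + y^2)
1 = 1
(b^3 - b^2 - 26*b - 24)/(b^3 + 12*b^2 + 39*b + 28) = (b - 6)/(b + 7)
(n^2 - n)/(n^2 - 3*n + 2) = n/(n - 2)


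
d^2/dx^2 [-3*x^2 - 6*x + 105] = -6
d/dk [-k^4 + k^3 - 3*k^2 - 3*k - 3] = -4*k^3 + 3*k^2 - 6*k - 3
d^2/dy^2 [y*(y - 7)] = 2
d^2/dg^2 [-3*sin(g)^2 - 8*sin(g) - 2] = 8*sin(g) - 6*cos(2*g)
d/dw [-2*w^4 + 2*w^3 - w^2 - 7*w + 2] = -8*w^3 + 6*w^2 - 2*w - 7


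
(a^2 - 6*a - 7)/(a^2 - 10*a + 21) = (a + 1)/(a - 3)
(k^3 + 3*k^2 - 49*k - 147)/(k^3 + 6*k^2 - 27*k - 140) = (k^2 - 4*k - 21)/(k^2 - k - 20)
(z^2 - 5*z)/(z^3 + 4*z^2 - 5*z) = (z - 5)/(z^2 + 4*z - 5)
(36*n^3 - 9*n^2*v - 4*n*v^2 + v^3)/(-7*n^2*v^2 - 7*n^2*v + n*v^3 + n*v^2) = (-36*n^3 + 9*n^2*v + 4*n*v^2 - v^3)/(n*v*(7*n*v + 7*n - v^2 - v))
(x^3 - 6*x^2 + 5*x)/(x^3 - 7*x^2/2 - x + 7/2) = 2*x*(x - 5)/(2*x^2 - 5*x - 7)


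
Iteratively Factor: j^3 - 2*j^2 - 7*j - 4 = (j - 4)*(j^2 + 2*j + 1) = (j - 4)*(j + 1)*(j + 1)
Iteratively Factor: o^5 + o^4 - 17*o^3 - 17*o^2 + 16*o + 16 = (o + 1)*(o^4 - 17*o^2 + 16) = (o - 4)*(o + 1)*(o^3 + 4*o^2 - o - 4) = (o - 4)*(o + 1)*(o + 4)*(o^2 - 1) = (o - 4)*(o + 1)^2*(o + 4)*(o - 1)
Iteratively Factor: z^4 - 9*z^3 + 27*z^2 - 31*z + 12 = (z - 3)*(z^3 - 6*z^2 + 9*z - 4) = (z - 3)*(z - 1)*(z^2 - 5*z + 4) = (z - 3)*(z - 1)^2*(z - 4)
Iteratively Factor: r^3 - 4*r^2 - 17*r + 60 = (r - 3)*(r^2 - r - 20) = (r - 5)*(r - 3)*(r + 4)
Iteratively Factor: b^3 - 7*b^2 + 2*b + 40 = (b - 4)*(b^2 - 3*b - 10) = (b - 4)*(b + 2)*(b - 5)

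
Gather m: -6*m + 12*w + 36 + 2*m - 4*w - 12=-4*m + 8*w + 24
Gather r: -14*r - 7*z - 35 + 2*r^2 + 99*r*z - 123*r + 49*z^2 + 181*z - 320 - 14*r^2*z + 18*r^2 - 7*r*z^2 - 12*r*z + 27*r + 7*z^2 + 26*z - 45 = r^2*(20 - 14*z) + r*(-7*z^2 + 87*z - 110) + 56*z^2 + 200*z - 400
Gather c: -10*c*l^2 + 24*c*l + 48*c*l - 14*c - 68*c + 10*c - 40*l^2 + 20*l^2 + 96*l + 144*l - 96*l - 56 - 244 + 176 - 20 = c*(-10*l^2 + 72*l - 72) - 20*l^2 + 144*l - 144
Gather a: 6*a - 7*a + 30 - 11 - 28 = -a - 9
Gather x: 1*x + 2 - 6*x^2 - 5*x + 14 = -6*x^2 - 4*x + 16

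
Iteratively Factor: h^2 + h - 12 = (h + 4)*(h - 3)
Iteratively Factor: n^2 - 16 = (n + 4)*(n - 4)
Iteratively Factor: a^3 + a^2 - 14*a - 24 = (a + 3)*(a^2 - 2*a - 8) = (a + 2)*(a + 3)*(a - 4)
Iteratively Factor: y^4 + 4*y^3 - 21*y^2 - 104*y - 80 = (y + 4)*(y^3 - 21*y - 20) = (y + 4)^2*(y^2 - 4*y - 5) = (y - 5)*(y + 4)^2*(y + 1)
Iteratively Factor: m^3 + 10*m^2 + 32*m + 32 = (m + 2)*(m^2 + 8*m + 16) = (m + 2)*(m + 4)*(m + 4)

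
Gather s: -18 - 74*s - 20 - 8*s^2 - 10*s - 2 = -8*s^2 - 84*s - 40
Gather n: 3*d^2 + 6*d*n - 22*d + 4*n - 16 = 3*d^2 - 22*d + n*(6*d + 4) - 16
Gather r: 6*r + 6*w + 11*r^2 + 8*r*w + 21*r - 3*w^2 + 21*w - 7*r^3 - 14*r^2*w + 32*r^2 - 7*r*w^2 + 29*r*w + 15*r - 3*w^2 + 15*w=-7*r^3 + r^2*(43 - 14*w) + r*(-7*w^2 + 37*w + 42) - 6*w^2 + 42*w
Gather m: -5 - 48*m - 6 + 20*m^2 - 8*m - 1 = 20*m^2 - 56*m - 12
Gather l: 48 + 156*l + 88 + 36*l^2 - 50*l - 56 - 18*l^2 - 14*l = 18*l^2 + 92*l + 80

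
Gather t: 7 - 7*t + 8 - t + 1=16 - 8*t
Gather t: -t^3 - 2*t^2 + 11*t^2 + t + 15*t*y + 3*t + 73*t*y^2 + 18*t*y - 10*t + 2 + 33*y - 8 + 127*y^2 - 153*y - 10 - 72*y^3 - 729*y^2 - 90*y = -t^3 + 9*t^2 + t*(73*y^2 + 33*y - 6) - 72*y^3 - 602*y^2 - 210*y - 16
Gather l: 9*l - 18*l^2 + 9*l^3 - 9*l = 9*l^3 - 18*l^2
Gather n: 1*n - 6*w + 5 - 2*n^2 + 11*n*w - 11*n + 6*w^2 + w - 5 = -2*n^2 + n*(11*w - 10) + 6*w^2 - 5*w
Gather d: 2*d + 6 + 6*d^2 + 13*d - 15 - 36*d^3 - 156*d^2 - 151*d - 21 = -36*d^3 - 150*d^2 - 136*d - 30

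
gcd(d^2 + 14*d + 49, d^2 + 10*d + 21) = d + 7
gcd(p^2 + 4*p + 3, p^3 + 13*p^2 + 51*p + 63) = p + 3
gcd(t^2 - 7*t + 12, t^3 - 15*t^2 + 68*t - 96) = t^2 - 7*t + 12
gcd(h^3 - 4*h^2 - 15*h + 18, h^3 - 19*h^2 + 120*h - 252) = h - 6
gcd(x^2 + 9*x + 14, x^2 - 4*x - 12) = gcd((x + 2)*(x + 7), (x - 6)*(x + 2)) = x + 2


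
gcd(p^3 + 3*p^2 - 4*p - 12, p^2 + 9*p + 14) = p + 2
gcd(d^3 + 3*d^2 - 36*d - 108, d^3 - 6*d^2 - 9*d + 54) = d^2 - 3*d - 18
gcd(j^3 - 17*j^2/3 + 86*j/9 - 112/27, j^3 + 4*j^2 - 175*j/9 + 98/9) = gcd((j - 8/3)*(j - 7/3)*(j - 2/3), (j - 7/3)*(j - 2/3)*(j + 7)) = j^2 - 3*j + 14/9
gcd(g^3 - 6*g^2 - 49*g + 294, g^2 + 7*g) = g + 7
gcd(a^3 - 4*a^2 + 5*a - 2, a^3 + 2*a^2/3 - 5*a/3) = a - 1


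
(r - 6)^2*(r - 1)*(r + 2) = r^4 - 11*r^3 + 22*r^2 + 60*r - 72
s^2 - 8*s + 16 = (s - 4)^2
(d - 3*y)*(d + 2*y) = d^2 - d*y - 6*y^2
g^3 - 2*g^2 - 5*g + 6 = (g - 3)*(g - 1)*(g + 2)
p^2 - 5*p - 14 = (p - 7)*(p + 2)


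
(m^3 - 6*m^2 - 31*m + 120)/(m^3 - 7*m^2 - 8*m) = (m^2 + 2*m - 15)/(m*(m + 1))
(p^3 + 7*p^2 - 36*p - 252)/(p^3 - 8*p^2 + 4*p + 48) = (p^2 + 13*p + 42)/(p^2 - 2*p - 8)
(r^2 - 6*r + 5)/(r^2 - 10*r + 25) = (r - 1)/(r - 5)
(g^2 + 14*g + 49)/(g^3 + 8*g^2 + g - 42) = (g + 7)/(g^2 + g - 6)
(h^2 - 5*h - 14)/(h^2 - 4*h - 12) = (h - 7)/(h - 6)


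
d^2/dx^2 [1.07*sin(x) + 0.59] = -1.07*sin(x)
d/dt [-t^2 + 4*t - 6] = 4 - 2*t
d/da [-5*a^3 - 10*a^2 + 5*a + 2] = -15*a^2 - 20*a + 5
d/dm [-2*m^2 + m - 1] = 1 - 4*m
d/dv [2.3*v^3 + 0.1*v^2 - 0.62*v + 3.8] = 6.9*v^2 + 0.2*v - 0.62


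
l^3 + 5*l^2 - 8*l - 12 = (l - 2)*(l + 1)*(l + 6)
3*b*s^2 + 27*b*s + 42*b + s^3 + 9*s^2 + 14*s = (3*b + s)*(s + 2)*(s + 7)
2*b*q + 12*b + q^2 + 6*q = (2*b + q)*(q + 6)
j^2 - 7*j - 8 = (j - 8)*(j + 1)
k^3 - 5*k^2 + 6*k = k*(k - 3)*(k - 2)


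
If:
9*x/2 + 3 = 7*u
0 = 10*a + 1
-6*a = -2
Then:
No Solution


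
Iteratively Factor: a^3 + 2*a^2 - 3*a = (a)*(a^2 + 2*a - 3) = a*(a + 3)*(a - 1)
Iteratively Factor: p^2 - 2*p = (p)*(p - 2)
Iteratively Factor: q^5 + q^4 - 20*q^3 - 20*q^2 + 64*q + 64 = (q + 1)*(q^4 - 20*q^2 + 64) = (q + 1)*(q + 4)*(q^3 - 4*q^2 - 4*q + 16) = (q - 2)*(q + 1)*(q + 4)*(q^2 - 2*q - 8) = (q - 2)*(q + 1)*(q + 2)*(q + 4)*(q - 4)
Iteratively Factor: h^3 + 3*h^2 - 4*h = (h - 1)*(h^2 + 4*h) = (h - 1)*(h + 4)*(h)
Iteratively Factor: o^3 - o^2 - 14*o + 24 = (o - 3)*(o^2 + 2*o - 8) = (o - 3)*(o - 2)*(o + 4)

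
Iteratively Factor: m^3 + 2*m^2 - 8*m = (m + 4)*(m^2 - 2*m) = m*(m + 4)*(m - 2)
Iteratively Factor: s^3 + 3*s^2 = (s)*(s^2 + 3*s) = s^2*(s + 3)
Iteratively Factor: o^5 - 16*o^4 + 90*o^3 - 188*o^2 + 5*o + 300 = (o + 1)*(o^4 - 17*o^3 + 107*o^2 - 295*o + 300) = (o - 5)*(o + 1)*(o^3 - 12*o^2 + 47*o - 60) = (o - 5)*(o - 4)*(o + 1)*(o^2 - 8*o + 15) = (o - 5)*(o - 4)*(o - 3)*(o + 1)*(o - 5)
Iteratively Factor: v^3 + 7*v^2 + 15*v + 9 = (v + 3)*(v^2 + 4*v + 3) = (v + 1)*(v + 3)*(v + 3)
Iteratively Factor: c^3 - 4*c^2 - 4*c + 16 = (c + 2)*(c^2 - 6*c + 8) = (c - 2)*(c + 2)*(c - 4)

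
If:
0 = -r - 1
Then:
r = -1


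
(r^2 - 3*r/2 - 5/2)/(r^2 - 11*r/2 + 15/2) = (r + 1)/(r - 3)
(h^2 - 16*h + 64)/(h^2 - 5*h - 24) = (h - 8)/(h + 3)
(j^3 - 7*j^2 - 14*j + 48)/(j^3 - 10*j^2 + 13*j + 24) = (j^2 + j - 6)/(j^2 - 2*j - 3)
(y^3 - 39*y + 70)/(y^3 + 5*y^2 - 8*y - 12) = (y^2 + 2*y - 35)/(y^2 + 7*y + 6)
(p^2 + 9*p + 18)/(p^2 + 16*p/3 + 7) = 3*(p + 6)/(3*p + 7)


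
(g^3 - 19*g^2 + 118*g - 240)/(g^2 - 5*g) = g - 14 + 48/g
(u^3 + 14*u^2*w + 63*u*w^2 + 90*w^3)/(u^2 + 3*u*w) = u + 11*w + 30*w^2/u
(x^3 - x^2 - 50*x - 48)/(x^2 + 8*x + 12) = (x^2 - 7*x - 8)/(x + 2)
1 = 1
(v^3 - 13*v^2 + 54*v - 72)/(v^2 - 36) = (v^2 - 7*v + 12)/(v + 6)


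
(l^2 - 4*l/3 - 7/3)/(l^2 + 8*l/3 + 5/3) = (3*l - 7)/(3*l + 5)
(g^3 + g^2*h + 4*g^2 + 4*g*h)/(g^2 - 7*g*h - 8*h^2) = g*(g + 4)/(g - 8*h)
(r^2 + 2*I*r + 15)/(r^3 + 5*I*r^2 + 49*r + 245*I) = (r - 3*I)/(r^2 + 49)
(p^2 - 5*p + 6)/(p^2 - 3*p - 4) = (-p^2 + 5*p - 6)/(-p^2 + 3*p + 4)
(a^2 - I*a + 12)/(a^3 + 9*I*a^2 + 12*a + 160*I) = (a + 3*I)/(a^2 + 13*I*a - 40)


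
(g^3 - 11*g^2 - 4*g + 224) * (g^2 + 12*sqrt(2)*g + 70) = g^5 - 11*g^4 + 12*sqrt(2)*g^4 - 132*sqrt(2)*g^3 + 66*g^3 - 546*g^2 - 48*sqrt(2)*g^2 - 280*g + 2688*sqrt(2)*g + 15680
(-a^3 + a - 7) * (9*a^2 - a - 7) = -9*a^5 + a^4 + 16*a^3 - 64*a^2 + 49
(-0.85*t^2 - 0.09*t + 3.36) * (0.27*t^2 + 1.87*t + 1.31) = -0.2295*t^4 - 1.6138*t^3 - 0.3746*t^2 + 6.1653*t + 4.4016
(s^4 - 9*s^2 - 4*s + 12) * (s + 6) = s^5 + 6*s^4 - 9*s^3 - 58*s^2 - 12*s + 72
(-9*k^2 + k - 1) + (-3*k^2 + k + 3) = -12*k^2 + 2*k + 2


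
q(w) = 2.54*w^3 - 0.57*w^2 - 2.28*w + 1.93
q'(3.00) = 62.88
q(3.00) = 58.54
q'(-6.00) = 278.88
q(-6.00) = -553.55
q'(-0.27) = -1.42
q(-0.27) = 2.45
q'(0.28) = -2.00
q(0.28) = 1.30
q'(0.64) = 0.11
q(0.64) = 0.90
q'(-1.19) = 9.87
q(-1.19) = -0.44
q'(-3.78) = 110.91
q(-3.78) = -134.78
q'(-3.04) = 71.61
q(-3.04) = -67.77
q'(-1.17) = 9.48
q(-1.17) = -0.25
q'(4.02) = 116.28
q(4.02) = 148.56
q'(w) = 7.62*w^2 - 1.14*w - 2.28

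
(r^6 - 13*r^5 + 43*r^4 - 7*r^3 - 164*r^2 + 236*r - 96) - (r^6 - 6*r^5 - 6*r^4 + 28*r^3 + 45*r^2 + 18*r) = -7*r^5 + 49*r^4 - 35*r^3 - 209*r^2 + 218*r - 96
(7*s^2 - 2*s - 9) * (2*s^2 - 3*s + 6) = 14*s^4 - 25*s^3 + 30*s^2 + 15*s - 54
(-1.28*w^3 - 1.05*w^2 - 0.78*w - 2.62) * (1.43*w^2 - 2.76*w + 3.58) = -1.8304*w^5 + 2.0313*w^4 - 2.7998*w^3 - 5.3528*w^2 + 4.4388*w - 9.3796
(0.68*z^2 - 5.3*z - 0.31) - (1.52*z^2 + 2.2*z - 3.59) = -0.84*z^2 - 7.5*z + 3.28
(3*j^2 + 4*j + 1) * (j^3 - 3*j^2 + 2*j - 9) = 3*j^5 - 5*j^4 - 5*j^3 - 22*j^2 - 34*j - 9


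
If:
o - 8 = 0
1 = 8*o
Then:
No Solution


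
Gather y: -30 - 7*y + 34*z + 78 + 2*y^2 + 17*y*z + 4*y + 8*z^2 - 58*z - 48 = 2*y^2 + y*(17*z - 3) + 8*z^2 - 24*z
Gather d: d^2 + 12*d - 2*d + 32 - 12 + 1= d^2 + 10*d + 21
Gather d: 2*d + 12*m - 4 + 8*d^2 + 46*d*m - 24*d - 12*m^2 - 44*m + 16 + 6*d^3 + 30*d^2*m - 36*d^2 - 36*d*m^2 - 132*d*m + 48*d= 6*d^3 + d^2*(30*m - 28) + d*(-36*m^2 - 86*m + 26) - 12*m^2 - 32*m + 12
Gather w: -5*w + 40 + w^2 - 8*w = w^2 - 13*w + 40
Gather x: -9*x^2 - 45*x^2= -54*x^2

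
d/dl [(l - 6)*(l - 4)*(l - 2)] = 3*l^2 - 24*l + 44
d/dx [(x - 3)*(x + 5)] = 2*x + 2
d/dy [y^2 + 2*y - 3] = 2*y + 2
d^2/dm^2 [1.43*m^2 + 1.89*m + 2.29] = 2.86000000000000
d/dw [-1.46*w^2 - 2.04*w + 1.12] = -2.92*w - 2.04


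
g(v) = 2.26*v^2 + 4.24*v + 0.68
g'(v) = 4.52*v + 4.24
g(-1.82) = 0.45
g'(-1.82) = -3.99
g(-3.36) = 11.95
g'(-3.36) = -10.95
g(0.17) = 1.47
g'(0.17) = 5.01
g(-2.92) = 7.57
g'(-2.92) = -8.96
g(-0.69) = -1.17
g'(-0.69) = 1.12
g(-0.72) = -1.20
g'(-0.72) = 0.99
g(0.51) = 3.43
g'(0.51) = 6.55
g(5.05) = 79.73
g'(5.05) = 27.07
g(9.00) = 221.90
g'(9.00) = 44.92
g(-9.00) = 145.58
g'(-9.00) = -36.44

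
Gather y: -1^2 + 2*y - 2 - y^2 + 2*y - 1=-y^2 + 4*y - 4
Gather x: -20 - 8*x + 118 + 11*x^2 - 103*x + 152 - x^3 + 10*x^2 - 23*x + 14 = -x^3 + 21*x^2 - 134*x + 264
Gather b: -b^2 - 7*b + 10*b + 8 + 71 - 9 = -b^2 + 3*b + 70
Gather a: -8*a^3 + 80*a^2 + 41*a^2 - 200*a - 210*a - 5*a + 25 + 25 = -8*a^3 + 121*a^2 - 415*a + 50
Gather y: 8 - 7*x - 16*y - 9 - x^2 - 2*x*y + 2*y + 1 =-x^2 - 7*x + y*(-2*x - 14)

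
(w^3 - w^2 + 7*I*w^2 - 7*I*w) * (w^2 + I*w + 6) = w^5 - w^4 + 8*I*w^4 - w^3 - 8*I*w^3 + w^2 + 42*I*w^2 - 42*I*w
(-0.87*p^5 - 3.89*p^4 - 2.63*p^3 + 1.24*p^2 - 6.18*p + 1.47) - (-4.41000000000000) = -0.87*p^5 - 3.89*p^4 - 2.63*p^3 + 1.24*p^2 - 6.18*p + 5.88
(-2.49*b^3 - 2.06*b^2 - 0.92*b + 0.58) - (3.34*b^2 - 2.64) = -2.49*b^3 - 5.4*b^2 - 0.92*b + 3.22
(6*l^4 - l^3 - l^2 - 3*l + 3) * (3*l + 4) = 18*l^5 + 21*l^4 - 7*l^3 - 13*l^2 - 3*l + 12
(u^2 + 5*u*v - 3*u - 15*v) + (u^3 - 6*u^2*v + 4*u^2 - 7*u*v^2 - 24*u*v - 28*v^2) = u^3 - 6*u^2*v + 5*u^2 - 7*u*v^2 - 19*u*v - 3*u - 28*v^2 - 15*v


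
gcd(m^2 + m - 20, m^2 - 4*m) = m - 4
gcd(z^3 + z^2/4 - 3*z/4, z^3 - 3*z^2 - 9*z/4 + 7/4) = z + 1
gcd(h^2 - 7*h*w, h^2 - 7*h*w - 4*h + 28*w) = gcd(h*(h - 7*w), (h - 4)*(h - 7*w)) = -h + 7*w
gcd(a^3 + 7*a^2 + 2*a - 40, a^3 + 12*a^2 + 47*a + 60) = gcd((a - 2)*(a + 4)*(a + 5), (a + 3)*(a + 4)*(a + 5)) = a^2 + 9*a + 20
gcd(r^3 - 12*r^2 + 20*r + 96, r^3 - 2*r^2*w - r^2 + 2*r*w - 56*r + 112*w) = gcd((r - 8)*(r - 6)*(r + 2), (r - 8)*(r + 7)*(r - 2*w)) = r - 8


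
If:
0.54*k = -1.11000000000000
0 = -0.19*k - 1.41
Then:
No Solution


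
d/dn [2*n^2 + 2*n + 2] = 4*n + 2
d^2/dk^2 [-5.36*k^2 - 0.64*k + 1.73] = -10.7200000000000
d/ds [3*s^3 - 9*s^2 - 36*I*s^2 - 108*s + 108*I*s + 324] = 9*s^2 - 18*s - 72*I*s - 108 + 108*I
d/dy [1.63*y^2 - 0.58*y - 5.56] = 3.26*y - 0.58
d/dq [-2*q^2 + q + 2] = 1 - 4*q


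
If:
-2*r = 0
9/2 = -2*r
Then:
No Solution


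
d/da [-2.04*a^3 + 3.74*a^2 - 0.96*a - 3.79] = -6.12*a^2 + 7.48*a - 0.96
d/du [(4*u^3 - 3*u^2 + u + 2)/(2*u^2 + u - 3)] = (8*u^4 + 8*u^3 - 41*u^2 + 10*u - 5)/(4*u^4 + 4*u^3 - 11*u^2 - 6*u + 9)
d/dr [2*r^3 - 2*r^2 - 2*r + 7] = 6*r^2 - 4*r - 2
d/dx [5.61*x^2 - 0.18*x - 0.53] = 11.22*x - 0.18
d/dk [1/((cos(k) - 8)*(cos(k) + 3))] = (2*cos(k) - 5)*sin(k)/((cos(k) - 8)^2*(cos(k) + 3)^2)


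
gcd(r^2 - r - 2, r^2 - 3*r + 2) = r - 2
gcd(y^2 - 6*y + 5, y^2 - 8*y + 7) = y - 1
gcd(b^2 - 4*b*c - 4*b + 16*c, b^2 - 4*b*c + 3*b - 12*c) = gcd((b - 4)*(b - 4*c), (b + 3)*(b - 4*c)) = b - 4*c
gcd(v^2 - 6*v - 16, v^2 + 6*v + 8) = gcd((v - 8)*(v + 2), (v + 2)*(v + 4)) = v + 2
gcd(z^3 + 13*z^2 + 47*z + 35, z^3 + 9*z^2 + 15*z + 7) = z^2 + 8*z + 7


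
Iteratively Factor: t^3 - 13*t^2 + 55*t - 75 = (t - 5)*(t^2 - 8*t + 15) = (t - 5)^2*(t - 3)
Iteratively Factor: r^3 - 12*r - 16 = (r + 2)*(r^2 - 2*r - 8) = (r - 4)*(r + 2)*(r + 2)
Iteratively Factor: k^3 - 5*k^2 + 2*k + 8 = (k + 1)*(k^2 - 6*k + 8) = (k - 4)*(k + 1)*(k - 2)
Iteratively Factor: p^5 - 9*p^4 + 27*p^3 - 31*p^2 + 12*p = (p - 1)*(p^4 - 8*p^3 + 19*p^2 - 12*p) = (p - 4)*(p - 1)*(p^3 - 4*p^2 + 3*p) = (p - 4)*(p - 1)^2*(p^2 - 3*p) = (p - 4)*(p - 3)*(p - 1)^2*(p)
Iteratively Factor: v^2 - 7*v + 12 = (v - 3)*(v - 4)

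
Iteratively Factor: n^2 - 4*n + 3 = (n - 3)*(n - 1)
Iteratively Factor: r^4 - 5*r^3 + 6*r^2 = (r - 2)*(r^3 - 3*r^2) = (r - 3)*(r - 2)*(r^2) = r*(r - 3)*(r - 2)*(r)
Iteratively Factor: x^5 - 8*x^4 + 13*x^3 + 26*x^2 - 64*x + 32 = (x - 4)*(x^4 - 4*x^3 - 3*x^2 + 14*x - 8) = (x - 4)^2*(x^3 - 3*x + 2) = (x - 4)^2*(x - 1)*(x^2 + x - 2) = (x - 4)^2*(x - 1)^2*(x + 2)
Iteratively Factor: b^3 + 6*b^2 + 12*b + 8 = (b + 2)*(b^2 + 4*b + 4) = (b + 2)^2*(b + 2)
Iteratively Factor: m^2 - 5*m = (m)*(m - 5)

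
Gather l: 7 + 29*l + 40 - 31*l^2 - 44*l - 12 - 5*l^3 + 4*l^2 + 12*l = -5*l^3 - 27*l^2 - 3*l + 35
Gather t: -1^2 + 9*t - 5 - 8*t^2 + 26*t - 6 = -8*t^2 + 35*t - 12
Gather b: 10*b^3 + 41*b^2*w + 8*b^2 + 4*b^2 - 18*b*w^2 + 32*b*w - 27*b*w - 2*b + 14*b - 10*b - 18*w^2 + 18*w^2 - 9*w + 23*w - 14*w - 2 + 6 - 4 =10*b^3 + b^2*(41*w + 12) + b*(-18*w^2 + 5*w + 2)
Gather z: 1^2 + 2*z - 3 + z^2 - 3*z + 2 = z^2 - z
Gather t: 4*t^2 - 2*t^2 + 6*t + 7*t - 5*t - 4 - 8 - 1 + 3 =2*t^2 + 8*t - 10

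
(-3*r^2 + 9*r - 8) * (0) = 0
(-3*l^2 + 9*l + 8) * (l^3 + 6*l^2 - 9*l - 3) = -3*l^5 - 9*l^4 + 89*l^3 - 24*l^2 - 99*l - 24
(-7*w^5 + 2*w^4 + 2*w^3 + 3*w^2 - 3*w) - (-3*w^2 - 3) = -7*w^5 + 2*w^4 + 2*w^3 + 6*w^2 - 3*w + 3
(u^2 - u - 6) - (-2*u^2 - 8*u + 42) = 3*u^2 + 7*u - 48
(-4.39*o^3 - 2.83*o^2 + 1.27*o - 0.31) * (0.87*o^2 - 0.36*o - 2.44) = -3.8193*o^5 - 0.8817*o^4 + 12.8353*o^3 + 6.1783*o^2 - 2.9872*o + 0.7564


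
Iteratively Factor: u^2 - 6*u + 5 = (u - 5)*(u - 1)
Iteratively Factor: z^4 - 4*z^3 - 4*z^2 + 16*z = (z)*(z^3 - 4*z^2 - 4*z + 16) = z*(z - 4)*(z^2 - 4) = z*(z - 4)*(z - 2)*(z + 2)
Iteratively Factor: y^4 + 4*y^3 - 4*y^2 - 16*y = (y + 4)*(y^3 - 4*y) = y*(y + 4)*(y^2 - 4) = y*(y - 2)*(y + 4)*(y + 2)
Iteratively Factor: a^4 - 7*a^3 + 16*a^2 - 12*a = (a - 3)*(a^3 - 4*a^2 + 4*a) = (a - 3)*(a - 2)*(a^2 - 2*a) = a*(a - 3)*(a - 2)*(a - 2)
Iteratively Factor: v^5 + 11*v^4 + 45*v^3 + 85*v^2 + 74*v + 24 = (v + 1)*(v^4 + 10*v^3 + 35*v^2 + 50*v + 24) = (v + 1)^2*(v^3 + 9*v^2 + 26*v + 24) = (v + 1)^2*(v + 4)*(v^2 + 5*v + 6) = (v + 1)^2*(v + 2)*(v + 4)*(v + 3)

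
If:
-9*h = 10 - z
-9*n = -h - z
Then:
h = z/9 - 10/9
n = 10*z/81 - 10/81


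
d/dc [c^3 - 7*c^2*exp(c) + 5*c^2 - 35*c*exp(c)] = -7*c^2*exp(c) + 3*c^2 - 49*c*exp(c) + 10*c - 35*exp(c)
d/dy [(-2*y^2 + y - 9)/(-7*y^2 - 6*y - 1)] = (19*y^2 - 122*y - 55)/(49*y^4 + 84*y^3 + 50*y^2 + 12*y + 1)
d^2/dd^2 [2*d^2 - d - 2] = 4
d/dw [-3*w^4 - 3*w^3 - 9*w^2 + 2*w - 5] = -12*w^3 - 9*w^2 - 18*w + 2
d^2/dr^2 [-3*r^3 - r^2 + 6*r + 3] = -18*r - 2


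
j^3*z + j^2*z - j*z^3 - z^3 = (j - z)*(j + z)*(j*z + z)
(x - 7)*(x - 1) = x^2 - 8*x + 7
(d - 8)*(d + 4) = d^2 - 4*d - 32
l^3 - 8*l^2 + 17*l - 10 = (l - 5)*(l - 2)*(l - 1)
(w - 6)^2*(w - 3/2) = w^3 - 27*w^2/2 + 54*w - 54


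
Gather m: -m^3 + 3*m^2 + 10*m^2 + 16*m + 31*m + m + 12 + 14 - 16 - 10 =-m^3 + 13*m^2 + 48*m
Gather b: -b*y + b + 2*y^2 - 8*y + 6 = b*(1 - y) + 2*y^2 - 8*y + 6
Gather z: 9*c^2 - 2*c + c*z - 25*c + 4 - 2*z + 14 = 9*c^2 - 27*c + z*(c - 2) + 18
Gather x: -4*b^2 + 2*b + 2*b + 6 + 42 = -4*b^2 + 4*b + 48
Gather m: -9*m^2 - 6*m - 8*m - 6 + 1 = -9*m^2 - 14*m - 5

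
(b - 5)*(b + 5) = b^2 - 25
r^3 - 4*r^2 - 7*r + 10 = (r - 5)*(r - 1)*(r + 2)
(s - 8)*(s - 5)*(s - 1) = s^3 - 14*s^2 + 53*s - 40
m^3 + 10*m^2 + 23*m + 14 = (m + 1)*(m + 2)*(m + 7)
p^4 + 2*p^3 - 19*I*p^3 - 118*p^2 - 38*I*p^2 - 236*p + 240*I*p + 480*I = (p + 2)*(p - 8*I)*(p - 6*I)*(p - 5*I)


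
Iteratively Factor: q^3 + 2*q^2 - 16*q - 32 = (q + 2)*(q^2 - 16) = (q - 4)*(q + 2)*(q + 4)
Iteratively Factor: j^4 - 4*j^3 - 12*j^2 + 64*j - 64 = (j - 2)*(j^3 - 2*j^2 - 16*j + 32) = (j - 4)*(j - 2)*(j^2 + 2*j - 8) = (j - 4)*(j - 2)^2*(j + 4)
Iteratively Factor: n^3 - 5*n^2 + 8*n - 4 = (n - 1)*(n^2 - 4*n + 4) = (n - 2)*(n - 1)*(n - 2)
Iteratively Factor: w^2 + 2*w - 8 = (w + 4)*(w - 2)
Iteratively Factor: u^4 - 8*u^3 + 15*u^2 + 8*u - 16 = (u - 4)*(u^3 - 4*u^2 - u + 4) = (u - 4)*(u + 1)*(u^2 - 5*u + 4) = (u - 4)^2*(u + 1)*(u - 1)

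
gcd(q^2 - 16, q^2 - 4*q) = q - 4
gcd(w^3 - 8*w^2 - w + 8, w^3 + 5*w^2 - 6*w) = w - 1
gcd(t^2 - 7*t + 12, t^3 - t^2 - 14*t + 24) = t - 3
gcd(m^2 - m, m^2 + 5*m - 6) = m - 1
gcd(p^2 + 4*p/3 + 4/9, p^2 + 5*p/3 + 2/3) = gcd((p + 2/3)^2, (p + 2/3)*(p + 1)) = p + 2/3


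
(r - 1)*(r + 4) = r^2 + 3*r - 4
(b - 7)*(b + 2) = b^2 - 5*b - 14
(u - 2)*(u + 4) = u^2 + 2*u - 8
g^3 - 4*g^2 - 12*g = g*(g - 6)*(g + 2)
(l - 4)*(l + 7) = l^2 + 3*l - 28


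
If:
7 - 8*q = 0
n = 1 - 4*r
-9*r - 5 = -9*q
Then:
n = -5/18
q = 7/8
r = 23/72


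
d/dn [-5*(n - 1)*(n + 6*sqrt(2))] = -10*n - 30*sqrt(2) + 5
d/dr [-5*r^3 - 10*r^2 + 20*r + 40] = -15*r^2 - 20*r + 20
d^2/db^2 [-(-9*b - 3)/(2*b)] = 3/b^3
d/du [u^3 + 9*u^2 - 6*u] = 3*u^2 + 18*u - 6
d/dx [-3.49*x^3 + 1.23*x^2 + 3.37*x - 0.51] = -10.47*x^2 + 2.46*x + 3.37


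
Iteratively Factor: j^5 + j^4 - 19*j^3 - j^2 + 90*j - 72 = (j - 3)*(j^4 + 4*j^3 - 7*j^2 - 22*j + 24) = (j - 3)*(j + 3)*(j^3 + j^2 - 10*j + 8) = (j - 3)*(j - 1)*(j + 3)*(j^2 + 2*j - 8) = (j - 3)*(j - 2)*(j - 1)*(j + 3)*(j + 4)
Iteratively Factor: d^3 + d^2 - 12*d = (d)*(d^2 + d - 12) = d*(d + 4)*(d - 3)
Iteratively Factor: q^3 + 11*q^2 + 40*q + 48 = (q + 3)*(q^2 + 8*q + 16) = (q + 3)*(q + 4)*(q + 4)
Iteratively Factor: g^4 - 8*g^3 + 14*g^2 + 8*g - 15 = (g + 1)*(g^3 - 9*g^2 + 23*g - 15) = (g - 1)*(g + 1)*(g^2 - 8*g + 15) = (g - 5)*(g - 1)*(g + 1)*(g - 3)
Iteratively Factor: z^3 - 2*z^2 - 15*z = (z)*(z^2 - 2*z - 15) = z*(z + 3)*(z - 5)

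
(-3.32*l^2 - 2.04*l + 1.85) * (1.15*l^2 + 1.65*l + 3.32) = -3.818*l^4 - 7.824*l^3 - 12.2609*l^2 - 3.7203*l + 6.142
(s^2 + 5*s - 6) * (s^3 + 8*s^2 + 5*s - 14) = s^5 + 13*s^4 + 39*s^3 - 37*s^2 - 100*s + 84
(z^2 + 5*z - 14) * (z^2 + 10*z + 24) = z^4 + 15*z^3 + 60*z^2 - 20*z - 336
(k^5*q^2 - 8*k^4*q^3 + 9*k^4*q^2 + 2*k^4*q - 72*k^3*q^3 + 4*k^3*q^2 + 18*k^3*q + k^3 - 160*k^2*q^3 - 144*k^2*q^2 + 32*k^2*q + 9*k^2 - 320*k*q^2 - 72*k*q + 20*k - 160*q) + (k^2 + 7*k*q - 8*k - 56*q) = k^5*q^2 - 8*k^4*q^3 + 9*k^4*q^2 + 2*k^4*q - 72*k^3*q^3 + 4*k^3*q^2 + 18*k^3*q + k^3 - 160*k^2*q^3 - 144*k^2*q^2 + 32*k^2*q + 10*k^2 - 320*k*q^2 - 65*k*q + 12*k - 216*q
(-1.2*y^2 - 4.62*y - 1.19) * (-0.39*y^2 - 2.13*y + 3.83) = 0.468*y^4 + 4.3578*y^3 + 5.7087*y^2 - 15.1599*y - 4.5577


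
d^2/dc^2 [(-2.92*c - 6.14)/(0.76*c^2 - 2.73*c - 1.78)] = ((1.52*c - 2.73)*(2.92*c + 6.14)*(3.04*c - 5.46) + (13.3152*c - 6.6104)*(-0.76*c^2 + 2.73*c + 1.78))/(-0.76*c^2 + 2.73*c + 1.78)^3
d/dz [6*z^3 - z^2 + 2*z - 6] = 18*z^2 - 2*z + 2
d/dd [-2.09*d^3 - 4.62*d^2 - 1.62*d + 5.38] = -6.27*d^2 - 9.24*d - 1.62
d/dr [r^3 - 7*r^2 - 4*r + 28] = 3*r^2 - 14*r - 4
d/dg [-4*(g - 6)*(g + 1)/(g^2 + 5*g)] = 8*(-5*g^2 - 6*g - 15)/(g^2*(g^2 + 10*g + 25))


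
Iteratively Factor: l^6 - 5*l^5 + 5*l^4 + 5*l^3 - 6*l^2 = (l)*(l^5 - 5*l^4 + 5*l^3 + 5*l^2 - 6*l) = l^2*(l^4 - 5*l^3 + 5*l^2 + 5*l - 6) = l^2*(l - 1)*(l^3 - 4*l^2 + l + 6) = l^2*(l - 3)*(l - 1)*(l^2 - l - 2) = l^2*(l - 3)*(l - 1)*(l + 1)*(l - 2)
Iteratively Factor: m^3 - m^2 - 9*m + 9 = (m - 3)*(m^2 + 2*m - 3) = (m - 3)*(m - 1)*(m + 3)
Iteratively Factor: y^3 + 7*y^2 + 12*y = (y + 3)*(y^2 + 4*y) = (y + 3)*(y + 4)*(y)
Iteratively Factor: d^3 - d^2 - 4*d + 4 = (d - 1)*(d^2 - 4) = (d - 2)*(d - 1)*(d + 2)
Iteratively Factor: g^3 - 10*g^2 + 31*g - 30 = (g - 2)*(g^2 - 8*g + 15) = (g - 3)*(g - 2)*(g - 5)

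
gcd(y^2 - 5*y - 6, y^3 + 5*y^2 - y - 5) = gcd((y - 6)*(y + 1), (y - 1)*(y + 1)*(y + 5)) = y + 1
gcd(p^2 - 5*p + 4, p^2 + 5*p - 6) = p - 1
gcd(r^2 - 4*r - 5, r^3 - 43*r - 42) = r + 1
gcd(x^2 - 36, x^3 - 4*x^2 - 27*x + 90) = x - 6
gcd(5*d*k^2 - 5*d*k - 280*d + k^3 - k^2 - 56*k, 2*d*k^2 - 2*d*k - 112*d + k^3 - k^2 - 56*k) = k^2 - k - 56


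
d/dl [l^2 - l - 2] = 2*l - 1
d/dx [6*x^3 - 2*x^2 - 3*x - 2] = 18*x^2 - 4*x - 3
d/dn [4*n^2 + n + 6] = 8*n + 1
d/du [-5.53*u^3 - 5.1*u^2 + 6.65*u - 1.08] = -16.59*u^2 - 10.2*u + 6.65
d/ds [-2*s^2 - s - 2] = -4*s - 1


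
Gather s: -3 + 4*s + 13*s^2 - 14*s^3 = -14*s^3 + 13*s^2 + 4*s - 3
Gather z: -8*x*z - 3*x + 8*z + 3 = -3*x + z*(8 - 8*x) + 3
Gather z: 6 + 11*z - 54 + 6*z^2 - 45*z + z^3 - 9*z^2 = z^3 - 3*z^2 - 34*z - 48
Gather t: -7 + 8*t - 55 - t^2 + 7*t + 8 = -t^2 + 15*t - 54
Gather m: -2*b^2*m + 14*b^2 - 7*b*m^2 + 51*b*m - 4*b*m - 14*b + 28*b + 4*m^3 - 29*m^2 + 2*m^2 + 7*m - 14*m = 14*b^2 + 14*b + 4*m^3 + m^2*(-7*b - 27) + m*(-2*b^2 + 47*b - 7)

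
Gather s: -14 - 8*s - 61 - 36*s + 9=-44*s - 66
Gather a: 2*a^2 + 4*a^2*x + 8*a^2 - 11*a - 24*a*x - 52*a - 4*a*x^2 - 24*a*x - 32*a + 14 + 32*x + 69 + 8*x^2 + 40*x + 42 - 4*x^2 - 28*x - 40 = a^2*(4*x + 10) + a*(-4*x^2 - 48*x - 95) + 4*x^2 + 44*x + 85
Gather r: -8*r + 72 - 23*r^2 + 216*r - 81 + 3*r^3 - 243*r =3*r^3 - 23*r^2 - 35*r - 9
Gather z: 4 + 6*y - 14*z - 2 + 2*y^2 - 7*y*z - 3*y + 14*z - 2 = 2*y^2 - 7*y*z + 3*y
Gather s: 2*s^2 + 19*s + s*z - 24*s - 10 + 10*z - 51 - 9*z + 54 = 2*s^2 + s*(z - 5) + z - 7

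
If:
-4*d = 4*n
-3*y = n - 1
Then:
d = 3*y - 1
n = 1 - 3*y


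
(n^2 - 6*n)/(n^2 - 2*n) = (n - 6)/(n - 2)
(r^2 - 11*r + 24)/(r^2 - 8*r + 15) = (r - 8)/(r - 5)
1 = 1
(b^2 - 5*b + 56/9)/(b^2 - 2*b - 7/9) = (3*b - 8)/(3*b + 1)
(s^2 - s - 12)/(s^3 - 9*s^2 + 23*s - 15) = (s^2 - s - 12)/(s^3 - 9*s^2 + 23*s - 15)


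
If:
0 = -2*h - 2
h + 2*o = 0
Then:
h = -1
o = 1/2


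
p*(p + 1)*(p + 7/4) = p^3 + 11*p^2/4 + 7*p/4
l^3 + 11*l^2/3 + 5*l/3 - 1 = (l - 1/3)*(l + 1)*(l + 3)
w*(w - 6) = w^2 - 6*w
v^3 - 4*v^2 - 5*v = v*(v - 5)*(v + 1)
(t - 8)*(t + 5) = t^2 - 3*t - 40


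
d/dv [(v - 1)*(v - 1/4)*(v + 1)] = 3*v^2 - v/2 - 1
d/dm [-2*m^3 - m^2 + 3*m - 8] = -6*m^2 - 2*m + 3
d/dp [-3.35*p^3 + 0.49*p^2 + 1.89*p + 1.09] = -10.05*p^2 + 0.98*p + 1.89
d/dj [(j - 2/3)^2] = 2*j - 4/3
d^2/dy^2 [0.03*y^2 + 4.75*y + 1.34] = 0.0600000000000000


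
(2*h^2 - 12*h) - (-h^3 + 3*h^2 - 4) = h^3 - h^2 - 12*h + 4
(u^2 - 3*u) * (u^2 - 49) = u^4 - 3*u^3 - 49*u^2 + 147*u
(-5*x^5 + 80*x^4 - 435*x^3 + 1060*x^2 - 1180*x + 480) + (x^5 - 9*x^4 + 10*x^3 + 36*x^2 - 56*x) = -4*x^5 + 71*x^4 - 425*x^3 + 1096*x^2 - 1236*x + 480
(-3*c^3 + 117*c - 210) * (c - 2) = -3*c^4 + 6*c^3 + 117*c^2 - 444*c + 420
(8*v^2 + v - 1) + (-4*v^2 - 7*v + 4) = 4*v^2 - 6*v + 3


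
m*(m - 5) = m^2 - 5*m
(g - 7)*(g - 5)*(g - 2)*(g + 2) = g^4 - 12*g^3 + 31*g^2 + 48*g - 140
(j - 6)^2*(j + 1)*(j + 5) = j^4 - 6*j^3 - 31*j^2 + 156*j + 180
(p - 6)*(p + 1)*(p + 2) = p^3 - 3*p^2 - 16*p - 12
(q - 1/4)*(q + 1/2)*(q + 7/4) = q^3 + 2*q^2 + 5*q/16 - 7/32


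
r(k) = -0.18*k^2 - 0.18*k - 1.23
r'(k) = -0.36*k - 0.18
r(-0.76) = -1.20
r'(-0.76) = 0.09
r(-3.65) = -2.97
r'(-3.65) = 1.13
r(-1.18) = -1.27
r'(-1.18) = 0.24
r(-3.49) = -2.79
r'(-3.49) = 1.08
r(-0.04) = -1.22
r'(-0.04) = -0.17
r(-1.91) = -1.54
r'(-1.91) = 0.51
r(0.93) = -1.55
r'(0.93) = -0.51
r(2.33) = -2.63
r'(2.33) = -1.02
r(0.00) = -1.23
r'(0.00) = -0.18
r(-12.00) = -24.99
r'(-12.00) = 4.14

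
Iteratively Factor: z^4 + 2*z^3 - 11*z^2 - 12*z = (z - 3)*(z^3 + 5*z^2 + 4*z) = z*(z - 3)*(z^2 + 5*z + 4) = z*(z - 3)*(z + 4)*(z + 1)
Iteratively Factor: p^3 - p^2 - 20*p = (p)*(p^2 - p - 20) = p*(p - 5)*(p + 4)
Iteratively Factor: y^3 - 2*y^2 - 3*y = (y - 3)*(y^2 + y) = (y - 3)*(y + 1)*(y)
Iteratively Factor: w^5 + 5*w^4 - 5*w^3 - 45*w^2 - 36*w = (w + 1)*(w^4 + 4*w^3 - 9*w^2 - 36*w) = w*(w + 1)*(w^3 + 4*w^2 - 9*w - 36) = w*(w - 3)*(w + 1)*(w^2 + 7*w + 12) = w*(w - 3)*(w + 1)*(w + 3)*(w + 4)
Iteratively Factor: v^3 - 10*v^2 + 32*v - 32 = (v - 4)*(v^2 - 6*v + 8) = (v - 4)^2*(v - 2)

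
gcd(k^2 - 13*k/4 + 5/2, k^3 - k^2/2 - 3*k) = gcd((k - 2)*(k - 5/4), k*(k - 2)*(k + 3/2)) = k - 2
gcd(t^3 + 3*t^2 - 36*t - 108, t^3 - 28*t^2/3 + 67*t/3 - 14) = t - 6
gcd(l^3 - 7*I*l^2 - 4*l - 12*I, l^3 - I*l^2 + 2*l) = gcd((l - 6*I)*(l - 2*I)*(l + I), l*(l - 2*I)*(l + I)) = l^2 - I*l + 2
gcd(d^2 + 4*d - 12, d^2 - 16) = 1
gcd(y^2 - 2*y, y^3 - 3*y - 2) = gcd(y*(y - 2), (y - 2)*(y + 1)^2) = y - 2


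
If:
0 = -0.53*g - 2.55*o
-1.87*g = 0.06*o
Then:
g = 0.00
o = 0.00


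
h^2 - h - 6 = (h - 3)*(h + 2)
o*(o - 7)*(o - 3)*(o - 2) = o^4 - 12*o^3 + 41*o^2 - 42*o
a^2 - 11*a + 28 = (a - 7)*(a - 4)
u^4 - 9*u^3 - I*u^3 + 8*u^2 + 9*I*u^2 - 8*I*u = u*(u - 8)*(u - 1)*(u - I)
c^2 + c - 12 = (c - 3)*(c + 4)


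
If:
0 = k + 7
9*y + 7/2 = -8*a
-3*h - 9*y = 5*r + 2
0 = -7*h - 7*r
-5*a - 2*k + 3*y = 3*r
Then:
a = 127/236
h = -685/236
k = -7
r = 685/236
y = -307/354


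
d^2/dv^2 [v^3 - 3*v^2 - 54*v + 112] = 6*v - 6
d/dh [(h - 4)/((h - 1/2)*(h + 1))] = 2*(-2*h^2 + 16*h + 3)/(4*h^4 + 4*h^3 - 3*h^2 - 2*h + 1)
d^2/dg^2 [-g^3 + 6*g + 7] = -6*g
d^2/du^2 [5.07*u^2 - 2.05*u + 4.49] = 10.1400000000000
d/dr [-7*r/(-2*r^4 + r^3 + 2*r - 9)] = 7*(2*r^4 - r^3 + r*(-8*r^3 + 3*r^2 + 2) - 2*r + 9)/(2*r^4 - r^3 - 2*r + 9)^2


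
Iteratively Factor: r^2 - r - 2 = (r - 2)*(r + 1)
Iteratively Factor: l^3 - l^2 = (l - 1)*(l^2) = l*(l - 1)*(l)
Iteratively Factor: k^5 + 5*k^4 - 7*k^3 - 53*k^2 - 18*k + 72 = (k + 2)*(k^4 + 3*k^3 - 13*k^2 - 27*k + 36) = (k - 3)*(k + 2)*(k^3 + 6*k^2 + 5*k - 12) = (k - 3)*(k + 2)*(k + 3)*(k^2 + 3*k - 4) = (k - 3)*(k - 1)*(k + 2)*(k + 3)*(k + 4)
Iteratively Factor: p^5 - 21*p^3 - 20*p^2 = (p - 5)*(p^4 + 5*p^3 + 4*p^2) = p*(p - 5)*(p^3 + 5*p^2 + 4*p) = p*(p - 5)*(p + 1)*(p^2 + 4*p) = p*(p - 5)*(p + 1)*(p + 4)*(p)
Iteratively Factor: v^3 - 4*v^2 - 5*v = (v + 1)*(v^2 - 5*v) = (v - 5)*(v + 1)*(v)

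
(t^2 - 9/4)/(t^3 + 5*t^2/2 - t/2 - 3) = (t - 3/2)/(t^2 + t - 2)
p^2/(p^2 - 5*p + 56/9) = 9*p^2/(9*p^2 - 45*p + 56)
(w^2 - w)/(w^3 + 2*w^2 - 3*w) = 1/(w + 3)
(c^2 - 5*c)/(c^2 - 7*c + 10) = c/(c - 2)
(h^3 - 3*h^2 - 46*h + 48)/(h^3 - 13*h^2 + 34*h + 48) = (h^2 + 5*h - 6)/(h^2 - 5*h - 6)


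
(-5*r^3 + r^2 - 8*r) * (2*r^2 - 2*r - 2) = -10*r^5 + 12*r^4 - 8*r^3 + 14*r^2 + 16*r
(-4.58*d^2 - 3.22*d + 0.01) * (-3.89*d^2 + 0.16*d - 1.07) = 17.8162*d^4 + 11.793*d^3 + 4.3465*d^2 + 3.447*d - 0.0107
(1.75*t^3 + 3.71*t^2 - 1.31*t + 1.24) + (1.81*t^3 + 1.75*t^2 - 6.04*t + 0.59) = 3.56*t^3 + 5.46*t^2 - 7.35*t + 1.83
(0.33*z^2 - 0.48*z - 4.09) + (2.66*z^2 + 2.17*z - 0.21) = 2.99*z^2 + 1.69*z - 4.3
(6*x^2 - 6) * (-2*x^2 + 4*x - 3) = -12*x^4 + 24*x^3 - 6*x^2 - 24*x + 18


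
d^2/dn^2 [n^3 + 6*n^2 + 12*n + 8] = 6*n + 12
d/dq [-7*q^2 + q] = 1 - 14*q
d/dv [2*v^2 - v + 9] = 4*v - 1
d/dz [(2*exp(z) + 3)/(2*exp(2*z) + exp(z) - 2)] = (-(2*exp(z) + 3)*(4*exp(z) + 1) + 4*exp(2*z) + 2*exp(z) - 4)*exp(z)/(2*exp(2*z) + exp(z) - 2)^2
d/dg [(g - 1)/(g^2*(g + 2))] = (-2*g^2 + g + 4)/(g^3*(g^2 + 4*g + 4))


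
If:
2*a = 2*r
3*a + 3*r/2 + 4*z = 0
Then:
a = -8*z/9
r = -8*z/9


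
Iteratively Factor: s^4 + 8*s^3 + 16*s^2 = (s + 4)*(s^3 + 4*s^2) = (s + 4)^2*(s^2) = s*(s + 4)^2*(s)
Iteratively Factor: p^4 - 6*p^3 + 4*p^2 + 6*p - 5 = (p - 1)*(p^3 - 5*p^2 - p + 5) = (p - 5)*(p - 1)*(p^2 - 1) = (p - 5)*(p - 1)*(p + 1)*(p - 1)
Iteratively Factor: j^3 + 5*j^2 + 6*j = (j)*(j^2 + 5*j + 6) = j*(j + 2)*(j + 3)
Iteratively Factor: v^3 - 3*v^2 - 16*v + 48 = (v - 4)*(v^2 + v - 12) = (v - 4)*(v - 3)*(v + 4)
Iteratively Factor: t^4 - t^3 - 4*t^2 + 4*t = (t - 2)*(t^3 + t^2 - 2*t) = t*(t - 2)*(t^2 + t - 2) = t*(t - 2)*(t - 1)*(t + 2)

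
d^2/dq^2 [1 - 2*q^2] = -4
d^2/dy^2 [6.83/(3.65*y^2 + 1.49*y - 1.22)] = (-181.98535*y^2 - 74.28991*y + 6.83*(7.3*y + 1.49)*(14.6*y + 2.98) + 60.82798)/(3.65*y^2 + 1.49*y - 1.22)^3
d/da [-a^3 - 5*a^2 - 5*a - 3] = -3*a^2 - 10*a - 5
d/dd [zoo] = 0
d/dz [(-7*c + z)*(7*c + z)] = 2*z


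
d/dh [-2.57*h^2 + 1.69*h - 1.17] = 1.69 - 5.14*h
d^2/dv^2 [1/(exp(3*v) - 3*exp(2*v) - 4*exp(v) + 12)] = ((-9*exp(2*v) + 12*exp(v) + 4)*(exp(3*v) - 3*exp(2*v) - 4*exp(v) + 12) + 2*(-3*exp(2*v) + 6*exp(v) + 4)^2*exp(v))*exp(v)/(exp(3*v) - 3*exp(2*v) - 4*exp(v) + 12)^3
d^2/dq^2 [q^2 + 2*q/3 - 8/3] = 2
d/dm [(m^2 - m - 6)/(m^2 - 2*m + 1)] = (13 - m)/(m^3 - 3*m^2 + 3*m - 1)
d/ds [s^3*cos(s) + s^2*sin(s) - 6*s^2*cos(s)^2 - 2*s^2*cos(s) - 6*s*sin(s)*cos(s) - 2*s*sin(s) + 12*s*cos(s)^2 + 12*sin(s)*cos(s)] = -s^3*sin(s) + 2*s^2*sin(s) + 6*s^2*sin(2*s) + 4*s^2*cos(s) + 2*s*sin(s) - 12*sqrt(2)*s*sin(2*s + pi/4) - 6*s*cos(s) - 6*s - 2*sin(s) - 3*sin(2*s) + 18*cos(2*s) + 6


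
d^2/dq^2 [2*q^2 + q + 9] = 4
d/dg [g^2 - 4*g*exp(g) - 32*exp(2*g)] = -4*g*exp(g) + 2*g - 64*exp(2*g) - 4*exp(g)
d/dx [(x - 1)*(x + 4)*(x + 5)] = 3*x^2 + 16*x + 11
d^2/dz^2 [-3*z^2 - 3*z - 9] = -6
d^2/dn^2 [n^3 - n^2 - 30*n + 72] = 6*n - 2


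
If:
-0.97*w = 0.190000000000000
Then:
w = -0.20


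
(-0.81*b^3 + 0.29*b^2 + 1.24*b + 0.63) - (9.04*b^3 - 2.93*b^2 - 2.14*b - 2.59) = -9.85*b^3 + 3.22*b^2 + 3.38*b + 3.22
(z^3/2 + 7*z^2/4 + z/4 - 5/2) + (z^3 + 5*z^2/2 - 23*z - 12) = 3*z^3/2 + 17*z^2/4 - 91*z/4 - 29/2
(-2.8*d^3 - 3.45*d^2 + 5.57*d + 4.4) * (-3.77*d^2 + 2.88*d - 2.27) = 10.556*d^5 + 4.9425*d^4 - 24.5789*d^3 + 7.2851*d^2 + 0.0281000000000002*d - 9.988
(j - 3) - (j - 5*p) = 5*p - 3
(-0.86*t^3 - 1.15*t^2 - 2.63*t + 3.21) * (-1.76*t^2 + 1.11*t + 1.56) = 1.5136*t^5 + 1.0694*t^4 + 2.0107*t^3 - 10.3629*t^2 - 0.5397*t + 5.0076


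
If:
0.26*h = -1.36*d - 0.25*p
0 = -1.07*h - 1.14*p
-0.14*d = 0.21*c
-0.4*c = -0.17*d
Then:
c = 0.00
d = 0.00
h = 0.00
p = 0.00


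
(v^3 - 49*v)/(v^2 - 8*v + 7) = v*(v + 7)/(v - 1)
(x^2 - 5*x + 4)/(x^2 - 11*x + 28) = (x - 1)/(x - 7)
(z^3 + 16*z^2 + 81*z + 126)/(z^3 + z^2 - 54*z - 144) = (z + 7)/(z - 8)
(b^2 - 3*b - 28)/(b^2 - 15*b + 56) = (b + 4)/(b - 8)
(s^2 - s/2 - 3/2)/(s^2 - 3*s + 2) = (2*s^2 - s - 3)/(2*(s^2 - 3*s + 2))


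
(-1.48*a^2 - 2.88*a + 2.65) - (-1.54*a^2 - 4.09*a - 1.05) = 0.0600000000000001*a^2 + 1.21*a + 3.7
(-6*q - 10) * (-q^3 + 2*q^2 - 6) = 6*q^4 - 2*q^3 - 20*q^2 + 36*q + 60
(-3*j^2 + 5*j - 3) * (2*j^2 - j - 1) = -6*j^4 + 13*j^3 - 8*j^2 - 2*j + 3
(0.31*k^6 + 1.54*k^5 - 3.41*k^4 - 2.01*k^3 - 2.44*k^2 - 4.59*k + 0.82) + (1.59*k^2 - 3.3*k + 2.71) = 0.31*k^6 + 1.54*k^5 - 3.41*k^4 - 2.01*k^3 - 0.85*k^2 - 7.89*k + 3.53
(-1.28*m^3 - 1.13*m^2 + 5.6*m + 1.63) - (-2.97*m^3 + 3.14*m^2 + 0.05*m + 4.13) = 1.69*m^3 - 4.27*m^2 + 5.55*m - 2.5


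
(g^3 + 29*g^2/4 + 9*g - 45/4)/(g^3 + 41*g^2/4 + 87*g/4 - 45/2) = (g + 3)/(g + 6)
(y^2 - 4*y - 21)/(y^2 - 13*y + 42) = (y + 3)/(y - 6)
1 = 1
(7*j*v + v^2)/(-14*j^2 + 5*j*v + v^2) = v/(-2*j + v)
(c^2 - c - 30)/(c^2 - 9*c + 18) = (c + 5)/(c - 3)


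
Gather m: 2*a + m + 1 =2*a + m + 1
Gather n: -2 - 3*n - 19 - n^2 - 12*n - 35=-n^2 - 15*n - 56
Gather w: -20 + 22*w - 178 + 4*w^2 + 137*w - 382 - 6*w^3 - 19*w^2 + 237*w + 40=-6*w^3 - 15*w^2 + 396*w - 540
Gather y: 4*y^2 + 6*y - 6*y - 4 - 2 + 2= 4*y^2 - 4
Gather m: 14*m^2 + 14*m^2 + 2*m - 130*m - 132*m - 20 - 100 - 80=28*m^2 - 260*m - 200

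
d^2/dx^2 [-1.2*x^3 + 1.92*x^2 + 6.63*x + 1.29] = 3.84 - 7.2*x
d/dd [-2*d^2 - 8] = -4*d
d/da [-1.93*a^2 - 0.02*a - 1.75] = -3.86*a - 0.02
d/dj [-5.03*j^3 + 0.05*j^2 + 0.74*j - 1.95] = -15.09*j^2 + 0.1*j + 0.74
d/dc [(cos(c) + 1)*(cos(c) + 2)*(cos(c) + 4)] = (3*sin(c)^2 - 14*cos(c) - 17)*sin(c)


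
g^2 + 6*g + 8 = (g + 2)*(g + 4)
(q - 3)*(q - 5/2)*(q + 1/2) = q^3 - 5*q^2 + 19*q/4 + 15/4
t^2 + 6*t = t*(t + 6)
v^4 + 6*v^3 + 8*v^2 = v^2*(v + 2)*(v + 4)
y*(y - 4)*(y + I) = y^3 - 4*y^2 + I*y^2 - 4*I*y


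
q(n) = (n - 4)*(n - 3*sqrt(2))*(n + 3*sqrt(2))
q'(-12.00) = 510.00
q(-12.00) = -2016.00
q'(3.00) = -15.00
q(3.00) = 9.00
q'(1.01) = -23.02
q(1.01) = 50.77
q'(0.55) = -21.49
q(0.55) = 61.06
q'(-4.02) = 62.64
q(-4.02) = 14.75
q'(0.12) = -18.92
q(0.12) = 69.78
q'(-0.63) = -11.77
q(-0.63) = 81.50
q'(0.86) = -22.66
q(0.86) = 54.20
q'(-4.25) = 70.19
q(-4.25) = -0.52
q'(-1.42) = -0.59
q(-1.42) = 86.63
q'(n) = (n - 4)*(n - 3*sqrt(2)) + (n - 4)*(n + 3*sqrt(2)) + (n - 3*sqrt(2))*(n + 3*sqrt(2))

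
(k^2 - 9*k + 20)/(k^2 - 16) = (k - 5)/(k + 4)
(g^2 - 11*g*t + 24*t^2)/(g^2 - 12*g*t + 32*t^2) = (-g + 3*t)/(-g + 4*t)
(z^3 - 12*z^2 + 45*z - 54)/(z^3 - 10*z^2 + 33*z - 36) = (z - 6)/(z - 4)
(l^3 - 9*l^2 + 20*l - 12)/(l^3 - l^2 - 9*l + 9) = (l^2 - 8*l + 12)/(l^2 - 9)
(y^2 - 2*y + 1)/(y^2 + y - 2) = (y - 1)/(y + 2)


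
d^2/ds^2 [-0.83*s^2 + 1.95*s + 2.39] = -1.66000000000000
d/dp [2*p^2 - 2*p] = 4*p - 2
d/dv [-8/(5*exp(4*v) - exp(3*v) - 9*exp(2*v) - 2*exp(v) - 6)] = (160*exp(3*v) - 24*exp(2*v) - 144*exp(v) - 16)*exp(v)/(-5*exp(4*v) + exp(3*v) + 9*exp(2*v) + 2*exp(v) + 6)^2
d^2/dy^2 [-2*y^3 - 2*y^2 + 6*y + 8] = -12*y - 4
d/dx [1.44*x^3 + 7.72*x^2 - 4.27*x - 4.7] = 4.32*x^2 + 15.44*x - 4.27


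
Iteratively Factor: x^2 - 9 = (x + 3)*(x - 3)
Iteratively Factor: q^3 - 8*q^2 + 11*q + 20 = (q + 1)*(q^2 - 9*q + 20) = (q - 5)*(q + 1)*(q - 4)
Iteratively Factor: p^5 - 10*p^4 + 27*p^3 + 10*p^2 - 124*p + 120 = (p - 2)*(p^4 - 8*p^3 + 11*p^2 + 32*p - 60) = (p - 2)*(p + 2)*(p^3 - 10*p^2 + 31*p - 30) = (p - 2)^2*(p + 2)*(p^2 - 8*p + 15) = (p - 3)*(p - 2)^2*(p + 2)*(p - 5)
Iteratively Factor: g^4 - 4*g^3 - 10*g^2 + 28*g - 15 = (g + 3)*(g^3 - 7*g^2 + 11*g - 5) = (g - 1)*(g + 3)*(g^2 - 6*g + 5) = (g - 1)^2*(g + 3)*(g - 5)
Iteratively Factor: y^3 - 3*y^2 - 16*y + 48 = (y + 4)*(y^2 - 7*y + 12) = (y - 3)*(y + 4)*(y - 4)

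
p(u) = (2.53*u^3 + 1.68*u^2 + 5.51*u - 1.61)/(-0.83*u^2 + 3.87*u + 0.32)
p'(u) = (1.66*u - 3.87)*(2.53*u^3 + 1.68*u^2 + 5.51*u - 1.61)/(-0.83*u^2 + 3.87*u + 0.32)^2 + (7.59*u^2 + 3.36*u + 5.51)/(-0.83*u^2 + 3.87*u + 0.32)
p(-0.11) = 19.00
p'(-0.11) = 620.06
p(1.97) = 7.43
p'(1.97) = 7.86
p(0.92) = 2.16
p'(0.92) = 3.14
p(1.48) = 4.36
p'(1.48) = 4.95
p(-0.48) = 2.40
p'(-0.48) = 3.21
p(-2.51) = 3.07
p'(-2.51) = -1.38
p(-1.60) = 2.06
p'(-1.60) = -0.76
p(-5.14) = 7.93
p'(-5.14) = -2.18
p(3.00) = 22.05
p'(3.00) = 24.30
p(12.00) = -64.30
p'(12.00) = -1.47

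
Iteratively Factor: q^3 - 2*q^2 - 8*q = (q)*(q^2 - 2*q - 8) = q*(q + 2)*(q - 4)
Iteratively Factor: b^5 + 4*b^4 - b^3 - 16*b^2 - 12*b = (b + 2)*(b^4 + 2*b^3 - 5*b^2 - 6*b) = (b + 1)*(b + 2)*(b^3 + b^2 - 6*b) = (b + 1)*(b + 2)*(b + 3)*(b^2 - 2*b) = (b - 2)*(b + 1)*(b + 2)*(b + 3)*(b)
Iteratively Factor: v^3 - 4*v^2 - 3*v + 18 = (v + 2)*(v^2 - 6*v + 9) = (v - 3)*(v + 2)*(v - 3)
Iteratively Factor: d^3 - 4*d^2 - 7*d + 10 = (d - 5)*(d^2 + d - 2) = (d - 5)*(d + 2)*(d - 1)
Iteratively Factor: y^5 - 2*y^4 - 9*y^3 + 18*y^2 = (y - 2)*(y^4 - 9*y^2) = (y - 2)*(y + 3)*(y^3 - 3*y^2) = y*(y - 2)*(y + 3)*(y^2 - 3*y) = y^2*(y - 2)*(y + 3)*(y - 3)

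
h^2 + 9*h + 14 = (h + 2)*(h + 7)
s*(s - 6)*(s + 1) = s^3 - 5*s^2 - 6*s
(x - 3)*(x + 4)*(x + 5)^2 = x^4 + 11*x^3 + 23*x^2 - 95*x - 300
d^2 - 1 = (d - 1)*(d + 1)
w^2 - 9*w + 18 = (w - 6)*(w - 3)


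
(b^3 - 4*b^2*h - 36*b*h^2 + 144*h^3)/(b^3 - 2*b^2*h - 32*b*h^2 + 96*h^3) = (b - 6*h)/(b - 4*h)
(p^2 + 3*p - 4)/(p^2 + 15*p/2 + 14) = 2*(p - 1)/(2*p + 7)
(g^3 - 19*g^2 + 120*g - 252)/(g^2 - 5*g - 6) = (g^2 - 13*g + 42)/(g + 1)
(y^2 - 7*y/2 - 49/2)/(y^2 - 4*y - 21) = (y + 7/2)/(y + 3)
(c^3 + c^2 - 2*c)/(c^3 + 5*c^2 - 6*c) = (c + 2)/(c + 6)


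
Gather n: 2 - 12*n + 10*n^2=10*n^2 - 12*n + 2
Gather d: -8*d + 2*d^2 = 2*d^2 - 8*d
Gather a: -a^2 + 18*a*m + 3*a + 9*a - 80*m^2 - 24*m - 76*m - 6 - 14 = -a^2 + a*(18*m + 12) - 80*m^2 - 100*m - 20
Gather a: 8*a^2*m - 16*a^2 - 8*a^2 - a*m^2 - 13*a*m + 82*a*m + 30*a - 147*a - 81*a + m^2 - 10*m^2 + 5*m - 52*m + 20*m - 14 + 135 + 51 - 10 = a^2*(8*m - 24) + a*(-m^2 + 69*m - 198) - 9*m^2 - 27*m + 162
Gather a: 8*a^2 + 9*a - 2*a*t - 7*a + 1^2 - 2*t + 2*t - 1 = 8*a^2 + a*(2 - 2*t)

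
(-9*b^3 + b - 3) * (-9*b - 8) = 81*b^4 + 72*b^3 - 9*b^2 + 19*b + 24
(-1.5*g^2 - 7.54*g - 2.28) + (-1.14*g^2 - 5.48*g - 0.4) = -2.64*g^2 - 13.02*g - 2.68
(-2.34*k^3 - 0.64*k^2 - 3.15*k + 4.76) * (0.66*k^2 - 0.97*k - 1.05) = -1.5444*k^5 + 1.8474*k^4 + 0.9988*k^3 + 6.8691*k^2 - 1.3097*k - 4.998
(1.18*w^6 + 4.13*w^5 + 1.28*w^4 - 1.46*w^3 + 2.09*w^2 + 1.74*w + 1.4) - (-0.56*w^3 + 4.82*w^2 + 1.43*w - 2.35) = 1.18*w^6 + 4.13*w^5 + 1.28*w^4 - 0.9*w^3 - 2.73*w^2 + 0.31*w + 3.75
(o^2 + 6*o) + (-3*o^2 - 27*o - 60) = -2*o^2 - 21*o - 60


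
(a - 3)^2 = a^2 - 6*a + 9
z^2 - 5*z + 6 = (z - 3)*(z - 2)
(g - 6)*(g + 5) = g^2 - g - 30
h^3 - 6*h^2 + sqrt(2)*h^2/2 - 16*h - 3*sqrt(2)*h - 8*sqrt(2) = (h - 8)*(h + 2)*(h + sqrt(2)/2)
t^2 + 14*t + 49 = (t + 7)^2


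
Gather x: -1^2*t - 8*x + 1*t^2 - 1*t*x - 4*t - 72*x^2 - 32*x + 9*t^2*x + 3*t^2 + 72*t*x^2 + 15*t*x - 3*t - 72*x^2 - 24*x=4*t^2 - 8*t + x^2*(72*t - 144) + x*(9*t^2 + 14*t - 64)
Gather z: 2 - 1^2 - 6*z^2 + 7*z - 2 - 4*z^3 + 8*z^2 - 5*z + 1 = -4*z^3 + 2*z^2 + 2*z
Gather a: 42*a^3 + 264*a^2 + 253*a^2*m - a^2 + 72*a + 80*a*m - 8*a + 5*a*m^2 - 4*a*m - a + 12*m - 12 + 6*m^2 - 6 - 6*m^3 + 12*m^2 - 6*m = 42*a^3 + a^2*(253*m + 263) + a*(5*m^2 + 76*m + 63) - 6*m^3 + 18*m^2 + 6*m - 18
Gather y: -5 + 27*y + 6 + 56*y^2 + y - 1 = 56*y^2 + 28*y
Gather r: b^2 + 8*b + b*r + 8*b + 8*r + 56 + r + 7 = b^2 + 16*b + r*(b + 9) + 63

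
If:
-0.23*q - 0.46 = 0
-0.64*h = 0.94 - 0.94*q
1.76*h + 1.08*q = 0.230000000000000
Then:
No Solution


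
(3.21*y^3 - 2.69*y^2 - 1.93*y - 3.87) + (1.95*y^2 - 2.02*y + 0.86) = 3.21*y^3 - 0.74*y^2 - 3.95*y - 3.01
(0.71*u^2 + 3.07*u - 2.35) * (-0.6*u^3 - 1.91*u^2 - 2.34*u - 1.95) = -0.426*u^5 - 3.1981*u^4 - 6.1151*u^3 - 4.0798*u^2 - 0.4875*u + 4.5825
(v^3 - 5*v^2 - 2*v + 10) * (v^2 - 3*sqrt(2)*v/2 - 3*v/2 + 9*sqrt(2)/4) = v^5 - 13*v^4/2 - 3*sqrt(2)*v^4/2 + 11*v^3/2 + 39*sqrt(2)*v^3/4 - 33*sqrt(2)*v^2/4 + 13*v^2 - 39*sqrt(2)*v/2 - 15*v + 45*sqrt(2)/2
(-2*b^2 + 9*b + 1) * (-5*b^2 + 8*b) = 10*b^4 - 61*b^3 + 67*b^2 + 8*b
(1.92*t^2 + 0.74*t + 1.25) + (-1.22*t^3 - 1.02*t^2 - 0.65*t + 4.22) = -1.22*t^3 + 0.9*t^2 + 0.09*t + 5.47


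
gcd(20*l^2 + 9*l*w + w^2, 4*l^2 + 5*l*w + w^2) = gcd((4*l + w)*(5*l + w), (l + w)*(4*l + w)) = 4*l + w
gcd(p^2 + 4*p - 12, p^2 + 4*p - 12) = p^2 + 4*p - 12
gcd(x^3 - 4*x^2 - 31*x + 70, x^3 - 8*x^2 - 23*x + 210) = x^2 - 2*x - 35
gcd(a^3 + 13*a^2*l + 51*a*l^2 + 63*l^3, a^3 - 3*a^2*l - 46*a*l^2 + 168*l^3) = a + 7*l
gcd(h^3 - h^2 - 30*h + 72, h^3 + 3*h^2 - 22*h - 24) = h^2 + 2*h - 24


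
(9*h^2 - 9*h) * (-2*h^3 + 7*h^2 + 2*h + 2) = -18*h^5 + 81*h^4 - 45*h^3 - 18*h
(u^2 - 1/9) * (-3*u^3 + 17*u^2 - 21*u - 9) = -3*u^5 + 17*u^4 - 62*u^3/3 - 98*u^2/9 + 7*u/3 + 1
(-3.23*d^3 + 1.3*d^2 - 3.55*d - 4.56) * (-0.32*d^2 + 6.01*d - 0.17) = 1.0336*d^5 - 19.8283*d^4 + 9.4981*d^3 - 20.0973*d^2 - 26.8021*d + 0.7752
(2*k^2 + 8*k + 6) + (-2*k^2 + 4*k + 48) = 12*k + 54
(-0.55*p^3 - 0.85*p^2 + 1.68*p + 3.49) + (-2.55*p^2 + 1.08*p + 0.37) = -0.55*p^3 - 3.4*p^2 + 2.76*p + 3.86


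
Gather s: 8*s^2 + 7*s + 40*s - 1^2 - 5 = 8*s^2 + 47*s - 6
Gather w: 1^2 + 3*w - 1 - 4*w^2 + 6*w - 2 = -4*w^2 + 9*w - 2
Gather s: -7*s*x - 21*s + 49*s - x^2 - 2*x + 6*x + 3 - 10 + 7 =s*(28 - 7*x) - x^2 + 4*x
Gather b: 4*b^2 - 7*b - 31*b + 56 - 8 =4*b^2 - 38*b + 48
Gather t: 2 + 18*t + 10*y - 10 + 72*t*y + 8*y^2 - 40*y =t*(72*y + 18) + 8*y^2 - 30*y - 8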